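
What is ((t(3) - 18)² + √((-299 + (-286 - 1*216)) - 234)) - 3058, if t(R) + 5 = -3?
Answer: -2382 + 3*I*√115 ≈ -2382.0 + 32.171*I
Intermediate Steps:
t(R) = -8 (t(R) = -5 - 3 = -8)
((t(3) - 18)² + √((-299 + (-286 - 1*216)) - 234)) - 3058 = ((-8 - 18)² + √((-299 + (-286 - 1*216)) - 234)) - 3058 = ((-26)² + √((-299 + (-286 - 216)) - 234)) - 3058 = (676 + √((-299 - 502) - 234)) - 3058 = (676 + √(-801 - 234)) - 3058 = (676 + √(-1035)) - 3058 = (676 + 3*I*√115) - 3058 = -2382 + 3*I*√115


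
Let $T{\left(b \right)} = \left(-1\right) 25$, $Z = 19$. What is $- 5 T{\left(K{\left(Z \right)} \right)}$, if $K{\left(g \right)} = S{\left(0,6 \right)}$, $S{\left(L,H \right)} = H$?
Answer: $125$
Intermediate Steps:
$K{\left(g \right)} = 6$
$T{\left(b \right)} = -25$
$- 5 T{\left(K{\left(Z \right)} \right)} = \left(-5\right) \left(-25\right) = 125$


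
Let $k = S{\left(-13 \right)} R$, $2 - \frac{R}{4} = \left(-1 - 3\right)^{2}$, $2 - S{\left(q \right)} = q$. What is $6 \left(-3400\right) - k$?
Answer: $-19560$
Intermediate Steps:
$S{\left(q \right)} = 2 - q$
$R = -56$ ($R = 8 - 4 \left(-1 - 3\right)^{2} = 8 - 4 \left(-4\right)^{2} = 8 - 64 = -56$)
$k = -840$ ($k = \left(2 - -13\right) \left(-56\right) = \left(2 + 13\right) \left(-56\right) = 15 \left(-56\right) = -840$)
$6 \left(-3400\right) - k = 6 \left(-3400\right) - -840 = -20400 + 840 = -19560$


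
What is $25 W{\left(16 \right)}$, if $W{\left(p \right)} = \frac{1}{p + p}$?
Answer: $\frac{25}{32} \approx 0.78125$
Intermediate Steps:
$W{\left(p \right)} = \frac{1}{2 p}$
$25 W{\left(16 \right)} = 25 \frac{1}{2 \cdot 16} = 25 \cdot \frac{1}{2} \cdot \frac{1}{16} = 25 \cdot \frac{1}{32} = \frac{25}{32}$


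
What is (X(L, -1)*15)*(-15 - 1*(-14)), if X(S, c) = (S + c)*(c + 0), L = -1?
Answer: -30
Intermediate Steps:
X(S, c) = c*(S + c) (X(S, c) = (S + c)*c = c*(S + c))
(X(L, -1)*15)*(-15 - 1*(-14)) = (-(-1 - 1)*15)*(-15 - 1*(-14)) = (-1*(-2)*15)*(-15 + 14) = (2*15)*(-1) = 30*(-1) = -30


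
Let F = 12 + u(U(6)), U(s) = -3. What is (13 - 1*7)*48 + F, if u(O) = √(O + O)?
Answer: 300 + I*√6 ≈ 300.0 + 2.4495*I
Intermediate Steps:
u(O) = √2*√O (u(O) = √(2*O) = √2*√O)
F = 12 + I*√6 (F = 12 + √2*√(-3) = 12 + √2*(I*√3) = 12 + I*√6 ≈ 12.0 + 2.4495*I)
(13 - 1*7)*48 + F = (13 - 1*7)*48 + (12 + I*√6) = (13 - 7)*48 + (12 + I*√6) = 6*48 + (12 + I*√6) = 288 + (12 + I*√6) = 300 + I*√6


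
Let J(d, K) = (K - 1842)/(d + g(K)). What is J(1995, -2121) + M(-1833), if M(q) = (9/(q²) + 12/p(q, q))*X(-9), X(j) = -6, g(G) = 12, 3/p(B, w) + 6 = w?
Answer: 11022550032809/249751749 ≈ 44134.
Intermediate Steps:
p(B, w) = 3/(-6 + w)
J(d, K) = (-1842 + K)/(12 + d) (J(d, K) = (K - 1842)/(d + 12) = (-1842 + K)/(12 + d))
M(q) = 144 - 54/q² - 24*q (M(q) = (9/(q²) + 12/((3/(-6 + q))))*(-6) = (9/q² + 12*(-2 + q/3))*(-6) = (9/q² + (-24 + 4*q))*(-6) = (-24 + 4*q + 9/q²)*(-6) = 144 - 54/q² - 24*q)
J(1995, -2121) + M(-1833) = (-1842 - 2121)/(12 + 1995) + (144 - 54/(-1833)² - 24*(-1833)) = -3963/2007 + (144 - 54*1/3359889 + 43992) = (1/2007)*(-3963) + (144 - 6/373321 + 43992) = -1321/669 + 16476895650/373321 = 11022550032809/249751749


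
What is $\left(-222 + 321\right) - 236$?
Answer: $-137$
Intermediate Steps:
$\left(-222 + 321\right) - 236 = 99 - 236 = -137$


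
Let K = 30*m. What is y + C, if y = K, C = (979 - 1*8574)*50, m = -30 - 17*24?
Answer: -392890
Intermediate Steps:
m = -438 (m = -30 - 408 = -438)
K = -13140 (K = 30*(-438) = -13140)
C = -379750 (C = (979 - 8574)*50 = -7595*50 = -379750)
y = -13140
y + C = -13140 - 379750 = -392890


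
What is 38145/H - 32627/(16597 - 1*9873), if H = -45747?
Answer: -583024783/102534276 ≈ -5.6861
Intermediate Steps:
38145/H - 32627/(16597 - 1*9873) = 38145/(-45747) - 32627/(16597 - 1*9873) = 38145*(-1/45747) - 32627/(16597 - 9873) = -12715/15249 - 32627/6724 = -583024783/102534276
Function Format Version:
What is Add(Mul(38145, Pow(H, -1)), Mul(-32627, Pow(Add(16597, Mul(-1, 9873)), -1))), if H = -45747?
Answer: Rational(-583024783, 102534276) ≈ -5.6861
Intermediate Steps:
Add(Mul(38145, Pow(H, -1)), Mul(-32627, Pow(Add(16597, Mul(-1, 9873)), -1))) = Add(Mul(38145, Pow(-45747, -1)), Mul(-32627, Pow(Add(16597, Mul(-1, 9873)), -1))) = Add(Mul(38145, Rational(-1, 45747)), Mul(-32627, Pow(Add(16597, -9873), -1))) = Add(Rational(-12715, 15249), Mul(-32627, Pow(6724, -1))) = Add(Rational(-12715, 15249), Mul(-32627, Rational(1, 6724))) = Add(Rational(-12715, 15249), Rational(-32627, 6724)) = Rational(-583024783, 102534276)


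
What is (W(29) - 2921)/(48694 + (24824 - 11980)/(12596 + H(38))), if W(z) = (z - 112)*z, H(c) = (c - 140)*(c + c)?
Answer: -716912/6552405 ≈ -0.10941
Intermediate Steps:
H(c) = 2*c*(-140 + c) (H(c) = (-140 + c)*(2*c) = 2*c*(-140 + c))
W(z) = z*(-112 + z) (W(z) = (-112 + z)*z = z*(-112 + z))
(W(29) - 2921)/(48694 + (24824 - 11980)/(12596 + H(38))) = (29*(-112 + 29) - 2921)/(48694 + (24824 - 11980)/(12596 + 2*38*(-140 + 38))) = (29*(-83) - 2921)/(48694 + 12844/(12596 + 2*38*(-102))) = (-2407 - 2921)/(48694 + 12844/(12596 - 7752)) = -5328/(48694 + 12844/4844) = -5328/(48694 + 12844*(1/4844)) = -5328/(48694 + 3211/1211) = -5328/58971645/1211 = -5328*1211/58971645 = -716912/6552405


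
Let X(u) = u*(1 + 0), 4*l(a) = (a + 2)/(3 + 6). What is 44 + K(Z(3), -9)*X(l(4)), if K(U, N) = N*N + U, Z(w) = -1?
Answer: 172/3 ≈ 57.333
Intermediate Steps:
l(a) = 1/18 + a/36 (l(a) = ((a + 2)/(3 + 6))/4 = ((2 + a)/9)/4 = ((2 + a)*(⅑))/4 = (2/9 + a/9)/4 = 1/18 + a/36)
K(U, N) = U + N² (K(U, N) = N² + U = U + N²)
X(u) = u (X(u) = u*1 = u)
44 + K(Z(3), -9)*X(l(4)) = 44 + (-1 + (-9)²)*(1/18 + (1/36)*4) = 44 + (-1 + 81)*(1/18 + ⅑) = 44 + 80*(⅙) = 44 + 40/3 = 172/3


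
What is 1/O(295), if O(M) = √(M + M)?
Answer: √590/590 ≈ 0.041169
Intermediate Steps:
O(M) = √2*√M (O(M) = √(2*M) = √2*√M)
1/O(295) = 1/(√2*√295) = 1/(√590) = √590/590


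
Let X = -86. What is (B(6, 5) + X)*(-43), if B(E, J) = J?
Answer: 3483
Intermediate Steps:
(B(6, 5) + X)*(-43) = (5 - 86)*(-43) = -81*(-43) = 3483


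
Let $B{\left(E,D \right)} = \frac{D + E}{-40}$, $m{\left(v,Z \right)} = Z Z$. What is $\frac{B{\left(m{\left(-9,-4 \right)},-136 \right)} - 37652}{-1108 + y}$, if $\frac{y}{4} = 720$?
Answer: $- \frac{37649}{1772} \approx -21.247$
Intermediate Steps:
$m{\left(v,Z \right)} = Z^{2}$
$B{\left(E,D \right)} = - \frac{D}{40} - \frac{E}{40}$ ($B{\left(E,D \right)} = \left(D + E\right) \left(- \frac{1}{40}\right) = - \frac{D}{40} - \frac{E}{40}$)
$y = 2880$ ($y = 4 \cdot 720 = 2880$)
$\frac{B{\left(m{\left(-9,-4 \right)},-136 \right)} - 37652}{-1108 + y} = \frac{\left(\left(- \frac{1}{40}\right) \left(-136\right) - \frac{\left(-4\right)^{2}}{40}\right) - 37652}{-1108 + 2880} = \frac{\left(\frac{17}{5} - \frac{2}{5}\right) - 37652}{1772} = \left(\left(\frac{17}{5} - \frac{2}{5}\right) - 37652\right) \frac{1}{1772} = \left(3 - 37652\right) \frac{1}{1772} = \left(-37649\right) \frac{1}{1772} = - \frac{37649}{1772}$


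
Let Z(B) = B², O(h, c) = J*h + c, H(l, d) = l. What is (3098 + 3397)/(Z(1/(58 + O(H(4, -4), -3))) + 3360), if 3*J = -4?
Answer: 48065165/24865123 ≈ 1.9330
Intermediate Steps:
J = -4/3 (J = (⅓)*(-4) = -4/3 ≈ -1.3333)
O(h, c) = c - 4*h/3 (O(h, c) = -4*h/3 + c = c - 4*h/3)
(3098 + 3397)/(Z(1/(58 + O(H(4, -4), -3))) + 3360) = (3098 + 3397)/((1/(58 + (-3 - 4/3*4)))² + 3360) = 6495/((1/(58 + (-3 - 16/3)))² + 3360) = 6495/((1/(58 - 25/3))² + 3360) = 6495/((1/(149/3))² + 3360) = 6495/((3/149)² + 3360) = 6495/(9/22201 + 3360) = 6495/(74595369/22201) = 6495*(22201/74595369) = 48065165/24865123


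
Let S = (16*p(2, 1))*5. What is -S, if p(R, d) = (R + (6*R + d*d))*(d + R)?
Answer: -3600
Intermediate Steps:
p(R, d) = (R + d)*(d**2 + 7*R) (p(R, d) = (R + (6*R + d**2))*(R + d) = (R + (d**2 + 6*R))*(R + d) = (d**2 + 7*R)*(R + d) = (R + d)*(d**2 + 7*R))
S = 3600 (S = (16*(1**3 + 7*2**2 + 2*1**2 + 7*2*1))*5 = (16*(1 + 7*4 + 2*1 + 14))*5 = (16*(1 + 28 + 2 + 14))*5 = (16*45)*5 = 720*5 = 3600)
-S = -1*3600 = -3600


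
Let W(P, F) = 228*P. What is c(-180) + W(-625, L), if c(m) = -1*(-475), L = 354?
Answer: -142025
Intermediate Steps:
c(m) = 475
c(-180) + W(-625, L) = 475 + 228*(-625) = 475 - 142500 = -142025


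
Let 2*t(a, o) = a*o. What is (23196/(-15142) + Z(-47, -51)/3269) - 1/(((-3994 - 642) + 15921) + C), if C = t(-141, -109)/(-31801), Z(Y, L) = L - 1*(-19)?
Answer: -27387498317600532/17763608913736399 ≈ -1.5418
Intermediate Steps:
Z(Y, L) = 19 + L (Z(Y, L) = L + 19 = 19 + L)
t(a, o) = a*o/2 (t(a, o) = (a*o)/2 = a*o/2)
C = -15369/63602 (C = ((½)*(-141)*(-109))/(-31801) = (15369/2)*(-1/31801) = -15369/63602 ≈ -0.24164)
(23196/(-15142) + Z(-47, -51)/3269) - 1/(((-3994 - 642) + 15921) + C) = (23196/(-15142) + (19 - 51)/3269) - 1/(((-3994 - 642) + 15921) - 15369/63602) = (23196*(-1/15142) - 32*1/3269) - 1/((-4636 + 15921) - 15369/63602) = (-11598/7571 - 32/3269) - 1/(11285 - 15369/63602) = -38156134/24749599 - 1/717733201/63602 = -38156134/24749599 - 1*63602/717733201 = -38156134/24749599 - 63602/717733201 = -27387498317600532/17763608913736399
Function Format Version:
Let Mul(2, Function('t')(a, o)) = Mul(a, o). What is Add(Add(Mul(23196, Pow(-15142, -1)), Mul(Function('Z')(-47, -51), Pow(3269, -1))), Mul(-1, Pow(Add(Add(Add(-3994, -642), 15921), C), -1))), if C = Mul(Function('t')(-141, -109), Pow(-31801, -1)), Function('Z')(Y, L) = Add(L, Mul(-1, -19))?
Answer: Rational(-27387498317600532, 17763608913736399) ≈ -1.5418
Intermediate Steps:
Function('Z')(Y, L) = Add(19, L) (Function('Z')(Y, L) = Add(L, 19) = Add(19, L))
Function('t')(a, o) = Mul(Rational(1, 2), a, o) (Function('t')(a, o) = Mul(Rational(1, 2), Mul(a, o)) = Mul(Rational(1, 2), a, o))
C = Rational(-15369, 63602) (C = Mul(Mul(Rational(1, 2), -141, -109), Pow(-31801, -1)) = Mul(Rational(15369, 2), Rational(-1, 31801)) = Rational(-15369, 63602) ≈ -0.24164)
Add(Add(Mul(23196, Pow(-15142, -1)), Mul(Function('Z')(-47, -51), Pow(3269, -1))), Mul(-1, Pow(Add(Add(Add(-3994, -642), 15921), C), -1))) = Add(Add(Mul(23196, Pow(-15142, -1)), Mul(Add(19, -51), Pow(3269, -1))), Mul(-1, Pow(Add(Add(Add(-3994, -642), 15921), Rational(-15369, 63602)), -1))) = Add(Add(Mul(23196, Rational(-1, 15142)), Mul(-32, Rational(1, 3269))), Mul(-1, Pow(Add(Add(-4636, 15921), Rational(-15369, 63602)), -1))) = Add(Add(Rational(-11598, 7571), Rational(-32, 3269)), Mul(-1, Pow(Add(11285, Rational(-15369, 63602)), -1))) = Add(Rational(-38156134, 24749599), Mul(-1, Pow(Rational(717733201, 63602), -1))) = Add(Rational(-38156134, 24749599), Mul(-1, Rational(63602, 717733201))) = Add(Rational(-38156134, 24749599), Rational(-63602, 717733201)) = Rational(-27387498317600532, 17763608913736399)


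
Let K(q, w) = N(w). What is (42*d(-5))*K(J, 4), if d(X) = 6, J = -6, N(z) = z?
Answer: 1008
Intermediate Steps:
K(q, w) = w
(42*d(-5))*K(J, 4) = (42*6)*4 = 252*4 = 1008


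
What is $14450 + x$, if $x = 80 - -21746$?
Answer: $36276$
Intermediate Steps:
$x = 21826$ ($x = 80 + 21746 = 21826$)
$14450 + x = 14450 + 21826 = 36276$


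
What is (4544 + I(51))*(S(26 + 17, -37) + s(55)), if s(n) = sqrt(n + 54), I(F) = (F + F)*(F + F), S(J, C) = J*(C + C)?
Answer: -47564536 + 14948*sqrt(109) ≈ -4.7408e+7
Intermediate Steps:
S(J, C) = 2*C*J (S(J, C) = J*(2*C) = 2*C*J)
I(F) = 4*F**2 (I(F) = (2*F)*(2*F) = 4*F**2)
s(n) = sqrt(54 + n)
(4544 + I(51))*(S(26 + 17, -37) + s(55)) = (4544 + 4*51**2)*(2*(-37)*(26 + 17) + sqrt(54 + 55)) = (4544 + 4*2601)*(2*(-37)*43 + sqrt(109)) = (4544 + 10404)*(-3182 + sqrt(109)) = 14948*(-3182 + sqrt(109)) = -47564536 + 14948*sqrt(109)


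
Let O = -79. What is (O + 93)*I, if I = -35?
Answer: -490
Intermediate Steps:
(O + 93)*I = (-79 + 93)*(-35) = 14*(-35) = -490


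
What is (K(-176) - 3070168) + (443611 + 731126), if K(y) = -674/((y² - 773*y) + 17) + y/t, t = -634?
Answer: -100366842139757/52951997 ≈ -1.8954e+6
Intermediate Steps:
K(y) = -674/(17 + y² - 773*y) - y/634 (K(y) = -674/((y² - 773*y) + 17) + y/(-634) = -674/(17 + y² - 773*y) + y*(-1/634) = -674/(17 + y² - 773*y) - y/634)
(K(-176) - 3070168) + (443611 + 731126) = ((-427316 - 1*(-176)³ - 17*(-176) + 773*(-176)²)/(634*(17 + (-176)² - 773*(-176))) - 3070168) + (443611 + 731126) = ((-427316 - 1*(-5451776) + 2992 + 773*30976)/(634*(17 + 30976 + 136048)) - 3070168) + 1174737 = ((1/634)*(-427316 + 5451776 + 2992 + 23944448)/167041 - 3070168) + 1174737 = ((1/634)*(1/167041)*28971900 - 3070168) + 1174737 = (14485950/52951997 - 3070168) + 1174737 = -162571512239546/52951997 + 1174737 = -100366842139757/52951997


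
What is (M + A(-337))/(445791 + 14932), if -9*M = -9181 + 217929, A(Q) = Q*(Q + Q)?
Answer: 1835494/4146507 ≈ 0.44266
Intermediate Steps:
A(Q) = 2*Q² (A(Q) = Q*(2*Q) = 2*Q²)
M = -208748/9 (M = -(-9181 + 217929)/9 = -⅑*208748 = -208748/9 ≈ -23194.)
(M + A(-337))/(445791 + 14932) = (-208748/9 + 2*(-337)²)/(445791 + 14932) = (-208748/9 + 2*113569)/460723 = (-208748/9 + 227138)*(1/460723) = (1835494/9)*(1/460723) = 1835494/4146507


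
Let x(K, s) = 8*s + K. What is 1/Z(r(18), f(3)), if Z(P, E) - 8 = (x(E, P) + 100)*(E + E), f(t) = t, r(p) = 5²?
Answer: 1/1826 ≈ 0.00054764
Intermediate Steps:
r(p) = 25
x(K, s) = K + 8*s
Z(P, E) = 8 + 2*E*(100 + E + 8*P) (Z(P, E) = 8 + ((E + 8*P) + 100)*(E + E) = 8 + (100 + E + 8*P)*(2*E) = 8 + 2*E*(100 + E + 8*P))
1/Z(r(18), f(3)) = 1/(8 + 200*3 + 2*3*(3 + 8*25)) = 1/(8 + 600 + 2*3*(3 + 200)) = 1/(8 + 600 + 2*3*203) = 1/(8 + 600 + 1218) = 1/1826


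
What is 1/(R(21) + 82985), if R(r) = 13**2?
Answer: 1/83154 ≈ 1.2026e-5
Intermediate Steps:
R(r) = 169
1/(R(21) + 82985) = 1/(169 + 82985) = 1/83154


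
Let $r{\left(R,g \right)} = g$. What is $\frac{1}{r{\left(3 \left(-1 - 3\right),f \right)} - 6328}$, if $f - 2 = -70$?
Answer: $- \frac{1}{6396} \approx -0.00015635$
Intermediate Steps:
$f = -68$ ($f = 2 - 70 = -68$)
$\frac{1}{r{\left(3 \left(-1 - 3\right),f \right)} - 6328} = \frac{1}{-68 - 6328} = \frac{1}{-6396} = - \frac{1}{6396}$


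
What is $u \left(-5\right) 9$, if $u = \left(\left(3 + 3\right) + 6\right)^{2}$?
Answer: $-6480$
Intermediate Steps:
$u = 144$ ($u = \left(6 + 6\right)^{2} = 12^{2} = 144$)
$u \left(-5\right) 9 = 144 \left(-5\right) 9 = \left(-720\right) 9 = -6480$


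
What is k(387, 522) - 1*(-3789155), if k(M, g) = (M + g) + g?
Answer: 3790586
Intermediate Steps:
k(M, g) = M + 2*g
k(387, 522) - 1*(-3789155) = (387 + 2*522) - 1*(-3789155) = (387 + 1044) + 3789155 = 1431 + 3789155 = 3790586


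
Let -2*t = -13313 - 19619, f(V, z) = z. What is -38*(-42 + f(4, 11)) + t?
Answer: 17644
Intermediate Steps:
t = 16466 (t = -(-13313 - 19619)/2 = -½*(-32932) = 16466)
-38*(-42 + f(4, 11)) + t = -38*(-42 + 11) + 16466 = -38*(-31) + 16466 = 1178 + 16466 = 17644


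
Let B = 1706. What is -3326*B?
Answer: -5674156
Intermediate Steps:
-3326*B = -3326*1706 = -5674156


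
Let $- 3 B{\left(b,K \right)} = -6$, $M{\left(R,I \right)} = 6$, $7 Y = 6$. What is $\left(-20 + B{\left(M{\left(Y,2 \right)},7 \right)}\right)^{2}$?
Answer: $324$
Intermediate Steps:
$Y = \frac{6}{7}$ ($Y = \frac{1}{7} \cdot 6 = \frac{6}{7} \approx 0.85714$)
$B{\left(b,K \right)} = 2$ ($B{\left(b,K \right)} = \left(- \frac{1}{3}\right) \left(-6\right) = 2$)
$\left(-20 + B{\left(M{\left(Y,2 \right)},7 \right)}\right)^{2} = \left(-20 + 2\right)^{2} = \left(-18\right)^{2} = 324$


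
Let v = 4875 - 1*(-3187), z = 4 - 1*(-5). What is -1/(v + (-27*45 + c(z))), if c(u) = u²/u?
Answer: -1/6856 ≈ -0.00014586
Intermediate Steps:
z = 9 (z = 4 + 5 = 9)
c(u) = u
v = 8062 (v = 4875 + 3187 = 8062)
-1/(v + (-27*45 + c(z))) = -1/(8062 + (-27*45 + 9)) = -1/(8062 + (-1215 + 9)) = -1/(8062 - 1206) = -1/6856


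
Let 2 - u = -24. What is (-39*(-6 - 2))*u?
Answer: 8112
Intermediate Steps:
u = 26 (u = 2 - 1*(-24) = 2 + 24 = 26)
(-39*(-6 - 2))*u = -39*(-6 - 2)*26 = -39*(-8)*26 = 312*26 = 8112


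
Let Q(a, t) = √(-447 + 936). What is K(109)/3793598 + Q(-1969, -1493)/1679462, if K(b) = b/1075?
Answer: 109/4078117850 + √489/1679462 ≈ 1.3194e-5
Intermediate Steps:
Q(a, t) = √489
K(b) = b/1075 (K(b) = b*(1/1075) = b/1075)
K(109)/3793598 + Q(-1969, -1493)/1679462 = ((1/1075)*109)/3793598 + √489/1679462 = (109/1075)*(1/3793598) + √489*(1/1679462) = 109/4078117850 + √489/1679462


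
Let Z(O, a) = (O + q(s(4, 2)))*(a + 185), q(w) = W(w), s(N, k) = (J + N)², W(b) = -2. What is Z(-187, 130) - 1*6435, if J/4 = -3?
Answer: -65970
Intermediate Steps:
J = -12 (J = 4*(-3) = -12)
s(N, k) = (-12 + N)²
q(w) = -2
Z(O, a) = (-2 + O)*(185 + a) (Z(O, a) = (O - 2)*(a + 185) = (-2 + O)*(185 + a))
Z(-187, 130) - 1*6435 = (-370 - 2*130 + 185*(-187) - 187*130) - 1*6435 = (-370 - 260 - 34595 - 24310) - 6435 = -59535 - 6435 = -65970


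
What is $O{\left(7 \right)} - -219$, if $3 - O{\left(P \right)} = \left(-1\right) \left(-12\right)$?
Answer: $210$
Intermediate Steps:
$O{\left(P \right)} = -9$ ($O{\left(P \right)} = 3 - \left(-1\right) \left(-12\right) = 3 - 12 = -9$)
$O{\left(7 \right)} - -219 = -9 - -219 = -9 + 219 = 210$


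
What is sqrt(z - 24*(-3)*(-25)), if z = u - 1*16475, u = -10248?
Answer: I*sqrt(28523) ≈ 168.89*I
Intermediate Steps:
z = -26723 (z = -10248 - 1*16475 = -10248 - 16475 = -26723)
sqrt(z - 24*(-3)*(-25)) = sqrt(-26723 - 24*(-3)*(-25)) = sqrt(-26723 + 72*(-25)) = sqrt(-26723 - 1800) = sqrt(-28523) = I*sqrt(28523)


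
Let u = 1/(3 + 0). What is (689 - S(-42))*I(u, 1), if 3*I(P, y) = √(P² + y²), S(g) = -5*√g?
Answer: √10*(689 + 5*I*√42)/9 ≈ 242.09 + 11.385*I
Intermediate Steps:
u = ⅓ (u = 1/3 = ⅓ ≈ 0.33333)
I(P, y) = √(P² + y²)/3
(689 - S(-42))*I(u, 1) = (689 - (-5)*√(-42))*(√((⅓)² + 1²)/3) = (689 - (-5)*I*√42)*(√(⅑ + 1)/3) = (689 - (-5)*I*√42)*(√(10/9)/3) = (689 + 5*I*√42)*((√10/3)/3) = (689 + 5*I*√42)*(√10/9) = √10*(689 + 5*I*√42)/9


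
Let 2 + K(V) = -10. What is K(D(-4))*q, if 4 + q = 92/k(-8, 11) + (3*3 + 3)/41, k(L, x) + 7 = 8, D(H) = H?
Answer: -43440/41 ≈ -1059.5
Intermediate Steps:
K(V) = -12 (K(V) = -2 - 10 = -12)
k(L, x) = 1 (k(L, x) = -7 + 8 = 1)
q = 3620/41 (q = -4 + (92/1 + (3*3 + 3)/41) = -4 + (92*1 + (9 + 3)*(1/41)) = -4 + (92 + 12*(1/41)) = -4 + (92 + 12/41) = -4 + 3784/41 = 3620/41 ≈ 88.293)
K(D(-4))*q = -12*3620/41 = -43440/41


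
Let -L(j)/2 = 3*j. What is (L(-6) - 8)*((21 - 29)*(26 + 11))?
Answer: -8288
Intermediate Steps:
L(j) = -6*j
(L(-6) - 8)*((21 - 29)*(26 + 11)) = (-6*(-6) - 8)*((21 - 29)*(26 + 11)) = (36 - 8)*(-8*37) = 28*(-296) = -8288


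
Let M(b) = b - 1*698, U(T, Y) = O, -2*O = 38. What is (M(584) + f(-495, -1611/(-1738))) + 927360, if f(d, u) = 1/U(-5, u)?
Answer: 17617673/19 ≈ 9.2725e+5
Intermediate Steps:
O = -19 (O = -1/2*38 = -19)
U(T, Y) = -19
M(b) = -698 + b (M(b) = b - 698 = -698 + b)
f(d, u) = -1/19 (f(d, u) = 1/(-19) = -1/19)
(M(584) + f(-495, -1611/(-1738))) + 927360 = ((-698 + 584) - 1/19) + 927360 = (-114 - 1/19) + 927360 = -2167/19 + 927360 = 17617673/19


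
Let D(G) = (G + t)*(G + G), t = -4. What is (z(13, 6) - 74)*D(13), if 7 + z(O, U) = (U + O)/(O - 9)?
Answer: -35685/2 ≈ -17843.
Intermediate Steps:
z(O, U) = -7 + (O + U)/(-9 + O) (z(O, U) = -7 + (U + O)/(O - 9) = -7 + (O + U)/(-9 + O))
D(G) = 2*G*(-4 + G) (D(G) = (G - 4)*(G + G) = (-4 + G)*(2*G) = 2*G*(-4 + G))
(z(13, 6) - 74)*D(13) = ((63 + 6 - 6*13)/(-9 + 13) - 74)*(2*13*(-4 + 13)) = ((63 + 6 - 78)/4 - 74)*(2*13*9) = ((1/4)*(-9) - 74)*234 = (-9/4 - 74)*234 = -305/4*234 = -35685/2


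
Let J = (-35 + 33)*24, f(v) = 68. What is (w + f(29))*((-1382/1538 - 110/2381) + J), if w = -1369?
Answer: 116592150233/1830989 ≈ 63677.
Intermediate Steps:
J = -48 (J = -2*24 = -48)
(w + f(29))*((-1382/1538 - 110/2381) + J) = (-1369 + 68)*((-1382/1538 - 110/2381) - 48) = -1301*((-1382*1/1538 - 110*1/2381) - 48) = -1301*((-691/769 - 110/2381) - 48) = -1301*(-1729861/1830989 - 48) = -1301*(-89617333/1830989) = 116592150233/1830989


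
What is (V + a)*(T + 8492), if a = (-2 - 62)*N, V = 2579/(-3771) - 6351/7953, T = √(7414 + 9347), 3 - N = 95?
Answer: 45429923149664/908811 + 58847050712*√16761/9996921 ≈ 5.0750e+7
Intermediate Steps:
N = -92 (N = 3 - 1*95 = 3 - 95 = -92)
T = √16761 ≈ 129.46
V = -14820136/9996921 (V = 2579*(-1/3771) - 6351*1/7953 = -2579/3771 - 2117/2651 = -14820136/9996921 ≈ -1.4825)
a = 5888 (a = (-2 - 62)*(-92) = -64*(-92) = 5888)
(V + a)*(T + 8492) = (-14820136/9996921 + 5888)*(√16761 + 8492) = 58847050712*(8492 + √16761)/9996921 = 45429923149664/908811 + 58847050712*√16761/9996921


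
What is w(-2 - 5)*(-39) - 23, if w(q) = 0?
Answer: -23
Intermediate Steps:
w(-2 - 5)*(-39) - 23 = 0*(-39) - 23 = 0 - 23 = -23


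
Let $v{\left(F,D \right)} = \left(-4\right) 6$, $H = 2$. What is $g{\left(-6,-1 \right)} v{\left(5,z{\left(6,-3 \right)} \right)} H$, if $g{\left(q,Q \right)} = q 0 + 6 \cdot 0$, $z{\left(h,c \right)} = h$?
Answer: $0$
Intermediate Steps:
$v{\left(F,D \right)} = -24$
$g{\left(q,Q \right)} = 0$ ($g{\left(q,Q \right)} = 0 + 0 = 0$)
$g{\left(-6,-1 \right)} v{\left(5,z{\left(6,-3 \right)} \right)} H = 0 \left(-24\right) 2 = 0 \cdot 2 = 0$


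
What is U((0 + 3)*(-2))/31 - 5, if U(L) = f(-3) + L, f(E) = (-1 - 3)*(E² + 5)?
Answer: -7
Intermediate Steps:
f(E) = -20 - 4*E² (f(E) = -4*(5 + E²) = -20 - 4*E²)
U(L) = -56 + L (U(L) = (-20 - 4*(-3)²) + L = (-20 - 4*9) + L = (-20 - 36) + L = -56 + L)
U((0 + 3)*(-2))/31 - 5 = (-56 + (0 + 3)*(-2))/31 - 5 = (-56 + 3*(-2))/31 - 5 = (-56 - 6)/31 - 5 = (1/31)*(-62) - 5 = -2 - 5 = -7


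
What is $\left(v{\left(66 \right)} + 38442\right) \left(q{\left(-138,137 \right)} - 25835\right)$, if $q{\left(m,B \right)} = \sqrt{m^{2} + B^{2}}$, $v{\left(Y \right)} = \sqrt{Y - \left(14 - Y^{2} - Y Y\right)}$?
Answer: $- 2 \left(19221 + \sqrt{2191}\right) \left(25835 - \sqrt{37813}\right) \approx -9.8807 \cdot 10^{8}$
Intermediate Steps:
$v{\left(Y \right)} = \sqrt{-14 + Y + 2 Y^{2}}$ ($v{\left(Y \right)} = \sqrt{Y + \left(\left(Y^{2} + Y^{2}\right) - 14\right)} = \sqrt{Y + \left(2 Y^{2} - 14\right)} = \sqrt{Y + \left(-14 + 2 Y^{2}\right)} = \sqrt{-14 + Y + 2 Y^{2}}$)
$q{\left(m,B \right)} = \sqrt{B^{2} + m^{2}}$
$\left(v{\left(66 \right)} + 38442\right) \left(q{\left(-138,137 \right)} - 25835\right) = \left(\sqrt{-14 + 66 + 2 \cdot 66^{2}} + 38442\right) \left(\sqrt{137^{2} + \left(-138\right)^{2}} - 25835\right) = \left(\sqrt{-14 + 66 + 2 \cdot 4356} + 38442\right) \left(\sqrt{18769 + 19044} - 25835\right) = \left(\sqrt{-14 + 66 + 8712} + 38442\right) \left(\sqrt{37813} - 25835\right) = \left(\sqrt{8764} + 38442\right) \left(-25835 + \sqrt{37813}\right) = \left(2 \sqrt{2191} + 38442\right) \left(-25835 + \sqrt{37813}\right) = \left(38442 + 2 \sqrt{2191}\right) \left(-25835 + \sqrt{37813}\right) = \left(-25835 + \sqrt{37813}\right) \left(38442 + 2 \sqrt{2191}\right)$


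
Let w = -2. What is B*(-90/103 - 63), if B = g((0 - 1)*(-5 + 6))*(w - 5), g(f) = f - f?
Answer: 0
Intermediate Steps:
g(f) = 0
B = 0 (B = 0*(-2 - 5) = 0*(-7) = 0)
B*(-90/103 - 63) = 0*(-90/103 - 63) = 0*(-6579/103) = 0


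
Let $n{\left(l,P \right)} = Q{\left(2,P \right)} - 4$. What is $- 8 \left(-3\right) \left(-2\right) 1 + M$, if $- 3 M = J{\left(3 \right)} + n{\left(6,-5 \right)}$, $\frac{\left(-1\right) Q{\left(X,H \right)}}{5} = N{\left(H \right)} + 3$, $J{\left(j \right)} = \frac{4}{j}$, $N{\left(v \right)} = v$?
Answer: $- \frac{454}{9} \approx -50.444$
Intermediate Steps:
$Q{\left(X,H \right)} = -15 - 5 H$ ($Q{\left(X,H \right)} = - 5 \left(H + 3\right) = - 5 \left(3 + H\right) = -15 - 5 H$)
$n{\left(l,P \right)} = -19 - 5 P$ ($n{\left(l,P \right)} = \left(-15 - 5 P\right) - 4 = -19 - 5 P$)
$M = - \frac{22}{9}$ ($M = - \frac{\frac{4}{3} - -6}{3} = - \frac{4 \cdot \frac{1}{3} + \left(-19 + 25\right)}{3} = - \frac{\frac{4}{3} + 6}{3} = \left(- \frac{1}{3}\right) \frac{22}{3} = - \frac{22}{9} \approx -2.4444$)
$- 8 \left(-3\right) \left(-2\right) 1 + M = - 8 \left(-3\right) \left(-2\right) 1 - \frac{22}{9} = - 8 \cdot 6 \cdot 1 - \frac{22}{9} = \left(-8\right) 6 - \frac{22}{9} = -48 - \frac{22}{9} = - \frac{454}{9}$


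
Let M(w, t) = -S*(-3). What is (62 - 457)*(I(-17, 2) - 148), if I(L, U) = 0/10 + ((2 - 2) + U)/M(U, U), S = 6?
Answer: 525745/9 ≈ 58416.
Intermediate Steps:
M(w, t) = 18 (M(w, t) = -1*6*(-3) = -6*(-3) = 18)
I(L, U) = U/18 (I(L, U) = 0/10 + ((2 - 2) + U)/18 = 0*(⅒) + (0 + U)*(1/18) = 0 + U*(1/18) = 0 + U/18 = U/18)
(62 - 457)*(I(-17, 2) - 148) = (62 - 457)*((1/18)*2 - 148) = -395*(⅑ - 148) = -395*(-1331/9) = 525745/9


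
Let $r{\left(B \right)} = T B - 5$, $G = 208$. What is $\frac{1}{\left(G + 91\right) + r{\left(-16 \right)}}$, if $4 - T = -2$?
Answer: $\frac{1}{198} \approx 0.0050505$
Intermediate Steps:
$T = 6$ ($T = 4 - -2 = 4 + 2 = 6$)
$r{\left(B \right)} = -5 + 6 B$ ($r{\left(B \right)} = 6 B - 5 = -5 + 6 B$)
$\frac{1}{\left(G + 91\right) + r{\left(-16 \right)}} = \frac{1}{\left(208 + 91\right) + \left(-5 + 6 \left(-16\right)\right)} = \frac{1}{299 - 101} = \frac{1}{198}$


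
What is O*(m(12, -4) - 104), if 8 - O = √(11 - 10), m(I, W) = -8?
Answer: -784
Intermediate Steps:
O = 7 (O = 8 - √(11 - 10) = 8 - √1 = 8 - 1*1 = 8 - 1 = 7)
O*(m(12, -4) - 104) = 7*(-8 - 104) = 7*(-112) = -784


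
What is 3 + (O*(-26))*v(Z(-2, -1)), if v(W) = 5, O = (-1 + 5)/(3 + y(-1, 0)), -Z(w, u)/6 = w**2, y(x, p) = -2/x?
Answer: -101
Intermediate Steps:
Z(w, u) = -6*w**2
O = 4/5 (O = (-1 + 5)/(3 - 2/(-1)) = 4/(3 - 2*(-1)) = 4/(3 + 2) = 4/5 ≈ 0.80000)
3 + (O*(-26))*v(Z(-2, -1)) = 3 + ((4/5)*(-26))*5 = 3 - 104/5*5 = 3 - 104 = -101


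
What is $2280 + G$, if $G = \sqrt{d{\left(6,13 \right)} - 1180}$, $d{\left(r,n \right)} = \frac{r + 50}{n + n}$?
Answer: $2280 + \frac{4 i \sqrt{12441}}{13} \approx 2280.0 + 34.32 i$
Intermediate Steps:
$d{\left(r,n \right)} = \frac{50 + r}{2 n}$
$G = \frac{4 i \sqrt{12441}}{13}$ ($G = \sqrt{\frac{50 + 6}{2 \cdot 13} - 1180} = \sqrt{\frac{1}{2} \cdot \frac{1}{13} \cdot 56 - 1180} = \sqrt{\frac{28}{13} - 1180} = \sqrt{- \frac{15312}{13}} = \frac{4 i \sqrt{12441}}{13} \approx 34.32 i$)
$2280 + G = 2280 + \frac{4 i \sqrt{12441}}{13}$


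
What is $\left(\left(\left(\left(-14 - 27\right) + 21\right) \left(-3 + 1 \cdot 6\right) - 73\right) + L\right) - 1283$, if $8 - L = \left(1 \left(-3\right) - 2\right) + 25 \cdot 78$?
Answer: $-3353$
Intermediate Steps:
$L = -1937$ ($L = 8 - \left(\left(1 \left(-3\right) - 2\right) + 25 \cdot 78\right) = 8 - \left(\left(-3 - 2\right) + 1950\right) = 8 - \left(-5 + 1950\right) = 8 - 1945 = -1937$)
$\left(\left(\left(\left(-14 - 27\right) + 21\right) \left(-3 + 1 \cdot 6\right) - 73\right) + L\right) - 1283 = \left(\left(\left(\left(-14 - 27\right) + 21\right) \left(-3 + 1 \cdot 6\right) - 73\right) - 1937\right) - 1283 = \left(\left(\left(-41 + 21\right) \left(-3 + 6\right) - 73\right) - 1937\right) - 1283 = \left(\left(\left(-20\right) 3 - 73\right) - 1937\right) - 1283 = \left(\left(-60 - 73\right) - 1937\right) - 1283 = \left(-133 - 1937\right) - 1283 = -2070 - 1283 = -3353$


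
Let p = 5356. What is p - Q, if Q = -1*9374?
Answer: 14730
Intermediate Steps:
Q = -9374
p - Q = 5356 - 1*(-9374) = 5356 + 9374 = 14730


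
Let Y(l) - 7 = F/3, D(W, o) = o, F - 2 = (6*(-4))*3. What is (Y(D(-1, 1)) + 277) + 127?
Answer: 1163/3 ≈ 387.67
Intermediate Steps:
F = -70 (F = 2 + (6*(-4))*3 = 2 - 24*3 = 2 - 72 = -70)
Y(l) = -49/3 (Y(l) = 7 - 70/3 = -49/3)
(Y(D(-1, 1)) + 277) + 127 = (-49/3 + 277) + 127 = 782/3 + 127 = 1163/3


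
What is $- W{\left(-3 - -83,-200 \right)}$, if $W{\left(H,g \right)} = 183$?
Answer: $-183$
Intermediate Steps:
$- W{\left(-3 - -83,-200 \right)} = \left(-1\right) 183 = -183$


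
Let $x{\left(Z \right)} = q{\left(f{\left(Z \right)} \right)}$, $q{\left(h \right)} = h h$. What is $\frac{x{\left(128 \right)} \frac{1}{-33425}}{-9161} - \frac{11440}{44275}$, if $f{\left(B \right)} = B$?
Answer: $- \frac{1819364208}{7042747775} \approx -0.25833$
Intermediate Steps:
$q{\left(h \right)} = h^{2}$
$x{\left(Z \right)} = Z^{2}$
$\frac{x{\left(128 \right)} \frac{1}{-33425}}{-9161} - \frac{11440}{44275} = \frac{128^{2} \frac{1}{-33425}}{-9161} - \frac{11440}{44275} = 16384 \left(- \frac{1}{33425}\right) \left(- \frac{1}{9161}\right) - \frac{208}{805} = \left(- \frac{16384}{33425}\right) \left(- \frac{1}{9161}\right) - \frac{208}{805} = \frac{16384}{306206425} - \frac{208}{805} = - \frac{1819364208}{7042747775}$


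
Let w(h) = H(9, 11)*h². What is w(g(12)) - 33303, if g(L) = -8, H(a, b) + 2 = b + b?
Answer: -32023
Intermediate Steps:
H(a, b) = -2 + 2*b (H(a, b) = -2 + (b + b) = -2 + 2*b)
w(h) = 20*h² (w(h) = (-2 + 2*11)*h² = (-2 + 22)*h² = 20*h²)
w(g(12)) - 33303 = 20*(-8)² - 33303 = 20*64 - 33303 = 1280 - 33303 = -32023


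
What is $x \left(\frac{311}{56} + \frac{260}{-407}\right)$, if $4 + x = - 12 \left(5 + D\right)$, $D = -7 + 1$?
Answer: $\frac{112017}{2849} \approx 39.318$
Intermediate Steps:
$D = -6$
$x = 8$ ($x = -4 - 12 \left(5 - 6\right) = -4 - -12 = -4 + 12 = 8$)
$x \left(\frac{311}{56} + \frac{260}{-407}\right) = 8 \left(\frac{311}{56} + \frac{260}{-407}\right) = 8 \left(311 \cdot \frac{1}{56} + 260 \left(- \frac{1}{407}\right)\right) = 8 \left(\frac{311}{56} - \frac{260}{407}\right) = 8 \cdot \frac{112017}{22792} = \frac{112017}{2849}$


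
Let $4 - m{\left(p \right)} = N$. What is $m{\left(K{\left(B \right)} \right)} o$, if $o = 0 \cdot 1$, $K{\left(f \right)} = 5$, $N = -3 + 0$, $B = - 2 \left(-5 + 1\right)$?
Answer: $0$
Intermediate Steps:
$B = 8$ ($B = \left(-2\right) \left(-4\right) = 8$)
$N = -3$
$m{\left(p \right)} = 7$ ($m{\left(p \right)} = 4 - -3 = 4 + 3 = 7$)
$o = 0$
$m{\left(K{\left(B \right)} \right)} o = 7 \cdot 0 = 0$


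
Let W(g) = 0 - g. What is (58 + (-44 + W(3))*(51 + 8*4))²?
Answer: 14768649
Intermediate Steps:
W(g) = -g
(58 + (-44 + W(3))*(51 + 8*4))² = (58 + (-44 - 1*3)*(51 + 8*4))² = (58 + (-44 - 3)*(51 + 32))² = (58 - 47*83)² = (58 - 3901)² = (-3843)² = 14768649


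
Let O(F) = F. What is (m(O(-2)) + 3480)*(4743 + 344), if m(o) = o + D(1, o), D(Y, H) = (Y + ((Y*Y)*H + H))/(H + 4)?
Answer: 35369911/2 ≈ 1.7685e+7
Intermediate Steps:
D(Y, H) = (H + Y + H*Y²)/(4 + H) (D(Y, H) = (Y + (Y²*H + H))/(4 + H) = (Y + (H*Y² + H))/(4 + H) = (Y + (H + H*Y²))/(4 + H) = (H + Y + H*Y²)/(4 + H))
m(o) = o + (1 + 2*o)/(4 + o) (m(o) = o + (o + 1 + o*1²)/(4 + o) = o + (o + 1 + o*1)/(4 + o) = o + (o + 1 + o)/(4 + o) = o + (1 + 2*o)/(4 + o))
(m(O(-2)) + 3480)*(4743 + 344) = ((1 + (-2)² + 6*(-2))/(4 - 2) + 3480)*(4743 + 344) = ((1 + 4 - 12)/2 + 3480)*5087 = ((½)*(-7) + 3480)*5087 = (-7/2 + 3480)*5087 = (6953/2)*5087 = 35369911/2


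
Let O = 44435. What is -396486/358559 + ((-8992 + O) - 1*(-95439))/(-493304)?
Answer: -121258524391/88439294468 ≈ -1.3711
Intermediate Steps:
-396486/358559 + ((-8992 + O) - 1*(-95439))/(-493304) = -396486/358559 + ((-8992 + 44435) - 1*(-95439))/(-493304) = -396486*1/358559 + (35443 + 95439)*(-1/493304) = -396486/358559 + 130882*(-1/493304) = -396486/358559 - 65441/246652 = -121258524391/88439294468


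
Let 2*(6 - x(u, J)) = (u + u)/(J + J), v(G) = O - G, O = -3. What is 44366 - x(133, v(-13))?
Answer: 887333/20 ≈ 44367.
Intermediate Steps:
v(G) = -3 - G
x(u, J) = 6 - u/(2*J) (x(u, J) = 6 - (u + u)/(2*(J + J)) = 6 - 2*u/(2*(2*J)) = 6 - 2*u*1/(2*J)/2 = 6 - u/(2*J))
44366 - x(133, v(-13)) = 44366 - (6 - 1/2*133/(-3 - 1*(-13))) = 44366 - (6 - 1/2*133/(-3 + 13)) = 44366 - (6 - 1/2*133/10) = 44366 - (6 - 1/2*133*1/10) = 44366 - (6 - 133/20) = 44366 - 1*(-13/20) = 44366 + 13/20 = 887333/20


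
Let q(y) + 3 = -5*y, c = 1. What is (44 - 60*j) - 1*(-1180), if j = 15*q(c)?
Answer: 8424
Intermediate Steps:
q(y) = -3 - 5*y
j = -120 (j = 15*(-3 - 5*1) = 15*(-3 - 5) = 15*(-8) = -120)
(44 - 60*j) - 1*(-1180) = (44 - 60*(-120)) - 1*(-1180) = (44 + 7200) + 1180 = 7244 + 1180 = 8424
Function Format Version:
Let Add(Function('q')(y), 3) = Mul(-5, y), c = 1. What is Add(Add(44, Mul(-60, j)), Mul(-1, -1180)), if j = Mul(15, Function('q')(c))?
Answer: 8424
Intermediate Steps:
Function('q')(y) = Add(-3, Mul(-5, y))
j = -120 (j = Mul(15, Add(-3, Mul(-5, 1))) = Mul(15, Add(-3, -5)) = Mul(15, -8) = -120)
Add(Add(44, Mul(-60, j)), Mul(-1, -1180)) = Add(Add(44, Mul(-60, -120)), Mul(-1, -1180)) = Add(Add(44, 7200), 1180) = Add(7244, 1180) = 8424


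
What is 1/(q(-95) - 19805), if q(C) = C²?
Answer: -1/10780 ≈ -9.2764e-5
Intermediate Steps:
1/(q(-95) - 19805) = 1/((-95)² - 19805) = 1/(9025 - 19805) = 1/(-10780) = -1/10780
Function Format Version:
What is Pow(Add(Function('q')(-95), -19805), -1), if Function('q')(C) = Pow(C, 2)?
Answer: Rational(-1, 10780) ≈ -9.2764e-5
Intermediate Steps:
Pow(Add(Function('q')(-95), -19805), -1) = Pow(Add(Pow(-95, 2), -19805), -1) = Pow(Add(9025, -19805), -1) = Pow(-10780, -1) = Rational(-1, 10780)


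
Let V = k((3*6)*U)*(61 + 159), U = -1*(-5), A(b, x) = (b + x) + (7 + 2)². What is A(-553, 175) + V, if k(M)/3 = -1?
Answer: -957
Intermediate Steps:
A(b, x) = 81 + b + x (A(b, x) = (b + x) + 9² = (b + x) + 81 = 81 + b + x)
U = 5
k(M) = -3 (k(M) = 3*(-1) = -3)
V = -660 (V = -3*(61 + 159) = -3*220 = -660)
A(-553, 175) + V = (81 - 553 + 175) - 660 = -297 - 660 = -957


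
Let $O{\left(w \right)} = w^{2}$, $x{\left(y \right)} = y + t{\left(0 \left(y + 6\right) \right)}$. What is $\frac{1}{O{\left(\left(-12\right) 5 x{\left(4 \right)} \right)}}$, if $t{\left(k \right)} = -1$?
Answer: $\frac{1}{32400} \approx 3.0864 \cdot 10^{-5}$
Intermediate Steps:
$x{\left(y \right)} = -1 + y$ ($x{\left(y \right)} = y - 1 = -1 + y$)
$\frac{1}{O{\left(\left(-12\right) 5 x{\left(4 \right)} \right)}} = \frac{1}{\left(\left(-12\right) 5 \left(-1 + 4\right)\right)^{2}} = \frac{1}{\left(\left(-60\right) 3\right)^{2}} = \frac{1}{\left(-180\right)^{2}} = \frac{1}{32400}$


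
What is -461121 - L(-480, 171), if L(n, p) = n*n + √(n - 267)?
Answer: -691521 - 3*I*√83 ≈ -6.9152e+5 - 27.331*I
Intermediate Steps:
L(n, p) = n² + √(-267 + n)
-461121 - L(-480, 171) = -461121 - ((-480)² + √(-267 - 480)) = -461121 - (230400 + √(-747)) = -461121 - (230400 + 3*I*√83) = -461121 + (-230400 - 3*I*√83) = -691521 - 3*I*√83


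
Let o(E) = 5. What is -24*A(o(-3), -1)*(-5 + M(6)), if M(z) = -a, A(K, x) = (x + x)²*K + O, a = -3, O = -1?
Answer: 912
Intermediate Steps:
A(K, x) = -1 + 4*K*x² (A(K, x) = (x + x)²*K - 1 = (2*x)²*K - 1 = (4*x²)*K - 1 = 4*K*x² - 1 = -1 + 4*K*x²)
M(z) = 3 (M(z) = -1*(-3) = 3)
-24*A(o(-3), -1)*(-5 + M(6)) = -24*(-1 + 4*5*(-1)²)*(-5 + 3) = -24*(-1 + 4*5*1)*(-2) = -24*(-1 + 20)*(-2) = -456*(-2) = -24*(-38) = 912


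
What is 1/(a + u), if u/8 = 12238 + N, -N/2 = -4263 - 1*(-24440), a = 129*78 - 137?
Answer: -1/215003 ≈ -4.6511e-6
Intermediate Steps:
a = 9925 (a = 10062 - 137 = 9925)
N = -40354 (N = -2*(-4263 - 1*(-24440)) = -2*(-4263 + 24440) = -2*20177 = -40354)
u = -224928 (u = 8*(12238 - 40354) = 8*(-28116) = -224928)
1/(a + u) = 1/(9925 - 224928) = 1/(-215003) = -1/215003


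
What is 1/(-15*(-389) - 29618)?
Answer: -1/23783 ≈ -4.2047e-5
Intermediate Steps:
1/(-15*(-389) - 29618) = 1/(5835 - 29618) = 1/(-23783) = -1/23783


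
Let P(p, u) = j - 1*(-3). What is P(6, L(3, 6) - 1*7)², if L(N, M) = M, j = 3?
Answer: 36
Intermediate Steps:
P(p, u) = 6 (P(p, u) = 3 - 1*(-3) = 3 + 3 = 6)
P(6, L(3, 6) - 1*7)² = 6² = 36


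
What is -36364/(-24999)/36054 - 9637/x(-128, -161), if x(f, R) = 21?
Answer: -1447660288993/3154598811 ≈ -458.90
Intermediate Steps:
-36364/(-24999)/36054 - 9637/x(-128, -161) = -36364/(-24999)/36054 - 9637/21 = -36364*(-1/24999)*(1/36054) - 9637*1/21 = (36364/24999)*(1/36054) - 9637/21 = 18182/450656973 - 9637/21 = -1447660288993/3154598811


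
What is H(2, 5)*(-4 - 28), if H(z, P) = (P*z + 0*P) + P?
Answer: -480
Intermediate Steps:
H(z, P) = P + P*z (H(z, P) = (P*z + 0) + P = P*z + P = P + P*z)
H(2, 5)*(-4 - 28) = (5*(1 + 2))*(-4 - 28) = (5*3)*(-32) = 15*(-32) = -480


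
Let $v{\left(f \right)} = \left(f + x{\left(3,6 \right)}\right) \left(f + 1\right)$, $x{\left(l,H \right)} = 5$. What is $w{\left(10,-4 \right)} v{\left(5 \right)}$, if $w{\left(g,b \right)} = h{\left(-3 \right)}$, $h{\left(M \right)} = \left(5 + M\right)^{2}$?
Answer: $240$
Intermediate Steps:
$w{\left(g,b \right)} = 4$ ($w{\left(g,b \right)} = \left(5 - 3\right)^{2} = 2^{2} = 4$)
$v{\left(f \right)} = \left(1 + f\right) \left(5 + f\right)$ ($v{\left(f \right)} = \left(f + 5\right) \left(f + 1\right) = \left(5 + f\right) \left(1 + f\right) = \left(1 + f\right) \left(5 + f\right)$)
$w{\left(10,-4 \right)} v{\left(5 \right)} = 4 \left(5 + 5^{2} + 6 \cdot 5\right) = 4 \left(5 + 25 + 30\right) = 4 \cdot 60 = 240$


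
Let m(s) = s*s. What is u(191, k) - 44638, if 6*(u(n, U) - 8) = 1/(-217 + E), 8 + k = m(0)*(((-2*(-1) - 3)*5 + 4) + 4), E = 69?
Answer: -39631441/888 ≈ -44630.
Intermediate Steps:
m(s) = s²
k = -8 (k = -8 + 0²*(((-2*(-1) - 3)*5 + 4) + 4) = -8 + 0*(((2 - 3)*5 + 4) + 4) = -8 + 0*((-1*5 + 4) + 4) = -8 + 0*((-5 + 4) + 4) = -8 + 0*(-1 + 4) = -8 + 0*3 = -8 + 0 = -8)
u(n, U) = 7103/888 (u(n, U) = 8 + 1/(6*(-217 + 69)) = 8 + (⅙)/(-148) = 8 + (⅙)*(-1/148) = 8 - 1/888 = 7103/888)
u(191, k) - 44638 = 7103/888 - 44638 = -39631441/888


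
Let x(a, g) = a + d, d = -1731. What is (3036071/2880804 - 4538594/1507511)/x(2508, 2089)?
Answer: -8497889320295/3374389569541788 ≈ -0.0025183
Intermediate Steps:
x(a, g) = -1731 + a (x(a, g) = a - 1731 = -1731 + a)
(3036071/2880804 - 4538594/1507511)/x(2508, 2089) = (3036071/2880804 - 4538594/1507511)/(-1731 + 2508) = (3036071*(1/2880804) - 4538594*1/1507511)/777 = (3036071/2880804 - 4538594/1507511)*(1/777) = -8497889320295/4342843718844*1/777 = -8497889320295/3374389569541788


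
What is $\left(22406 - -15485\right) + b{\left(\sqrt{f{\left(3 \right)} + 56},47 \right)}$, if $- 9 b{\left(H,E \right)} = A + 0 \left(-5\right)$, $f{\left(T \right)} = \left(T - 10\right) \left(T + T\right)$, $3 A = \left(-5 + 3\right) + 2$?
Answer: $37891$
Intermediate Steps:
$A = 0$ ($A = \frac{\left(-5 + 3\right) + 2}{3} = \frac{-2 + 2}{3} = \frac{1}{3} \cdot 0 = 0$)
$f{\left(T \right)} = 2 T \left(-10 + T\right)$ ($f{\left(T \right)} = \left(-10 + T\right) 2 T = 2 T \left(-10 + T\right)$)
$b{\left(H,E \right)} = 0$ ($b{\left(H,E \right)} = - \frac{0 + 0 \left(-5\right)}{9} = - \frac{0 + 0}{9} = \left(- \frac{1}{9}\right) 0 = 0$)
$\left(22406 - -15485\right) + b{\left(\sqrt{f{\left(3 \right)} + 56},47 \right)} = \left(22406 - -15485\right) + 0 = \left(22406 + 15485\right) + 0 = 37891 + 0 = 37891$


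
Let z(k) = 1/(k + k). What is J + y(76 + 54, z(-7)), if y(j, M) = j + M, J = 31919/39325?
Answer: 71979041/550550 ≈ 130.74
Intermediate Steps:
J = 31919/39325 (J = 31919*(1/39325) = 31919/39325 ≈ 0.81167)
z(k) = 1/(2*k)
y(j, M) = M + j
J + y(76 + 54, z(-7)) = 31919/39325 + ((1/2)/(-7) + (76 + 54)) = 31919/39325 + ((1/2)*(-1/7) + 130) = 31919/39325 + (-1/14 + 130) = 31919/39325 + 1819/14 = 71979041/550550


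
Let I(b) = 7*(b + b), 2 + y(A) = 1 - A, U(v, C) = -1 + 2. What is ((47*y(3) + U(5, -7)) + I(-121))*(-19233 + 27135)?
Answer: -14863662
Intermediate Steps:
U(v, C) = 1
y(A) = -1 - A (y(A) = -2 + (1 - A) = -1 - A)
I(b) = 14*b (I(b) = 7*(2*b) = 14*b)
((47*y(3) + U(5, -7)) + I(-121))*(-19233 + 27135) = ((47*(-1 - 1*3) + 1) + 14*(-121))*(-19233 + 27135) = ((47*(-1 - 3) + 1) - 1694)*7902 = ((47*(-4) + 1) - 1694)*7902 = ((-188 + 1) - 1694)*7902 = (-187 - 1694)*7902 = -1881*7902 = -14863662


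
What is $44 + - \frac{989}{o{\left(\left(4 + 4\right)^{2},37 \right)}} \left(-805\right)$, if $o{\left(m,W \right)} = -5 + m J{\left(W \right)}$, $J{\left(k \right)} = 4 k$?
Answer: $\frac{1212693}{9467} \approx 128.1$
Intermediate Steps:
$o{\left(m,W \right)} = -5 + 4 W m$ ($o{\left(m,W \right)} = -5 + m 4 W = -5 + 4 W m$)
$44 + - \frac{989}{o{\left(\left(4 + 4\right)^{2},37 \right)}} \left(-805\right) = 44 + - \frac{989}{-5 + 4 \cdot 37 \left(4 + 4\right)^{2}} \left(-805\right) = 44 + - \frac{989}{-5 + 4 \cdot 37 \cdot 8^{2}} \left(-805\right) = 44 + - \frac{989}{-5 + 4 \cdot 37 \cdot 64} \left(-805\right) = 44 + - \frac{989}{-5 + 9472} \left(-805\right) = 44 + - \frac{989}{9467} \left(-805\right) = 44 + \left(-989\right) \frac{1}{9467} \left(-805\right) = 44 - - \frac{796145}{9467} = 44 + \frac{796145}{9467} = \frac{1212693}{9467}$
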